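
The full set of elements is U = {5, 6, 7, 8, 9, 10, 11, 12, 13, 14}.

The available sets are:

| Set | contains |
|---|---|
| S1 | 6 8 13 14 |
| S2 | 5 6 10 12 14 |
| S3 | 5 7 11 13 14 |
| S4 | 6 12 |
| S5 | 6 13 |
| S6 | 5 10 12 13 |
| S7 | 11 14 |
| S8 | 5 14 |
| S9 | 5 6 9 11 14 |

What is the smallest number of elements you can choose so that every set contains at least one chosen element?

3

The 3 elements {5, 6, 11} hit every set.
No choice of 2 elements meets every set, so 3 is the minimum.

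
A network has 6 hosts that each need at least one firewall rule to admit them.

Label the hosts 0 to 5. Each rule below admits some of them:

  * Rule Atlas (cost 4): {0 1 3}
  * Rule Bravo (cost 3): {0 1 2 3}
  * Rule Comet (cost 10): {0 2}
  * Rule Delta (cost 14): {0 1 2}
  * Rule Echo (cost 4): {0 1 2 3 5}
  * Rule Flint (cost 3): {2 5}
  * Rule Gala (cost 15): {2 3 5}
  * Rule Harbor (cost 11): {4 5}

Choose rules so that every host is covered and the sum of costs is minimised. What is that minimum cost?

Bravo, Harbor together cover every host (Bravo ∪ Harbor = {0, 1, 2, 3, 4, 5}); total cost 3 + 11 = 14.
The greedy pick Bravo, Flint, Harbor costs 17; no covering selection beats 14.

14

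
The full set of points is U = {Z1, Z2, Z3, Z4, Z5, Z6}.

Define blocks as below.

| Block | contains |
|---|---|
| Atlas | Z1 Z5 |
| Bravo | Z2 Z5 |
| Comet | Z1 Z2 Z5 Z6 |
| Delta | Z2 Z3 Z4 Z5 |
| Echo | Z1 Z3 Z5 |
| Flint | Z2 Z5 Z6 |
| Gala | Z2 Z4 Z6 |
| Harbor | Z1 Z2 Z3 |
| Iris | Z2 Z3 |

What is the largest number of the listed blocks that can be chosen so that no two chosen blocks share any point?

2

Atlas, Iris are pairwise disjoint (Atlas={Z1,Z5}; Iris={Z2,Z3}).
Every remaining block overlaps one of these, and no 3 of the listed blocks are pairwise disjoint, so 2 is the maximum.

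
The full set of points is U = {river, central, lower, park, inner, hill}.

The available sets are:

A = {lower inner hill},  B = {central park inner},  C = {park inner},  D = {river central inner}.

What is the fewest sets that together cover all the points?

Take {A, C, D}. Their union is {river, central, lower, park, inner, hill}, which is all 6 points.
Only D contains river, so D is forced; the remaining 3 points need at least 2 more sets (each remaining set adds at most 2) — so at least 3 sets are needed, and 3 is optimal.

3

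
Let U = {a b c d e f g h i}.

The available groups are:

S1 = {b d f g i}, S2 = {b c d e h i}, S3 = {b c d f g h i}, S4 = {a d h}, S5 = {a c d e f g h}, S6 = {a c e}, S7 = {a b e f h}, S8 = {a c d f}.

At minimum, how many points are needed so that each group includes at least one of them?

2

T = {a, b} meets every group (each contains at least one member of T), and |T| = 2.
The groups S1, S6 are pairwise disjoint, so any hitting set needs a separate point for each — at least 2. Hence 2 is optimal.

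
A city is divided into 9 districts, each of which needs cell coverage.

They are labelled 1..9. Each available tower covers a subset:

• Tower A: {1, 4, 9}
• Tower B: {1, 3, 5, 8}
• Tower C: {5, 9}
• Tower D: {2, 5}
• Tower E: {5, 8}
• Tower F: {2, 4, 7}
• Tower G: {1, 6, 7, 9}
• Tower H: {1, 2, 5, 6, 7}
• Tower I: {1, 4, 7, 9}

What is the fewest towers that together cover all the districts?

3

Take {B, F, G}. Their union is {1, 2, 3, 4, 5, 6, 7, 8, 9}, which is all 9 districts.
Only B contains 3, so B is forced; the remaining 5 districts need at least 2 more towers (each remaining tower adds at most 3) — so at least 3 towers are needed, and 3 is optimal.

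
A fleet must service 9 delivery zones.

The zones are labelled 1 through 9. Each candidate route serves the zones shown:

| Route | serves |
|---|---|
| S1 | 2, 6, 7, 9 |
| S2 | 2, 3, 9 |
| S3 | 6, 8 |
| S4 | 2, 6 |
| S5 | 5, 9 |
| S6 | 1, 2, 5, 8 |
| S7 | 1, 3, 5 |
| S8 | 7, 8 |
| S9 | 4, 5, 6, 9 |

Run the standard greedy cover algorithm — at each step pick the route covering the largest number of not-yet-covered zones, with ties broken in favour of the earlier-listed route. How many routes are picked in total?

4

Greedy: pick S1 (covers 4 new) → pick S6 (covers 3 new) → pick S2 (covers 1 new) → pick S9 (covers 1 new). Total picks: 4.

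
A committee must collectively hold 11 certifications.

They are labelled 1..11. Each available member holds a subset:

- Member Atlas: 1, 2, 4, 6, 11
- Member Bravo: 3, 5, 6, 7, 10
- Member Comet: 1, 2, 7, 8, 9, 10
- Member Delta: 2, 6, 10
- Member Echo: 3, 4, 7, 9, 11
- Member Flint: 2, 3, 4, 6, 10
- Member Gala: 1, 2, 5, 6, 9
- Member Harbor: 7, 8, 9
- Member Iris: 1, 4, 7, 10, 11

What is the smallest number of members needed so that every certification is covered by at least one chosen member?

Take {Bravo, Comet, Iris}. Their union is {1, 2, 3, 4, 5, 6, 7, 8, 9, 10, 11}, which is all 11 certifications.
No 2 of the 9 members cover everything (all 36 combinations miss at least one certification), so 3 is optimal.

3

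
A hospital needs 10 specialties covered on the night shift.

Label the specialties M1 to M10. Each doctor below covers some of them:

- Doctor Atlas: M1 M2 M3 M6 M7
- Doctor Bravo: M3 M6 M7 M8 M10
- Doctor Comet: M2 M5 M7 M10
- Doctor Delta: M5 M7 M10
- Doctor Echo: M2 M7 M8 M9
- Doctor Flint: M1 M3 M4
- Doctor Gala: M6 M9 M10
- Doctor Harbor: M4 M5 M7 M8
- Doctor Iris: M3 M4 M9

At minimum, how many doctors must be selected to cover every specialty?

Atlas and Gala and Harbor together: Atlas ∪ Gala ∪ Harbor = {M1, M2, M3, M4, M5, M6, M7, M8, M9, M10} — every specialty is covered.
No 2 of the 9 doctors cover everything (all 36 combinations miss at least one specialty), so 3 is optimal.

3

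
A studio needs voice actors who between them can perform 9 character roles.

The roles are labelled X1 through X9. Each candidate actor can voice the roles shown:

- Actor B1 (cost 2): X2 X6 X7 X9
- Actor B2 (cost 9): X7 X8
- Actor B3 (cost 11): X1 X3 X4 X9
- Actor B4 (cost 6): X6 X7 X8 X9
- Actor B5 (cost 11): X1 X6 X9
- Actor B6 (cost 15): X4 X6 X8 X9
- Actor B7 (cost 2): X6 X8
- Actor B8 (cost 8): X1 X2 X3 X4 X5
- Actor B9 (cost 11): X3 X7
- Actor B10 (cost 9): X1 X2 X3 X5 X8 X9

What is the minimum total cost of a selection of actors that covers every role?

12

B1, B7, B8 together cover every role (B1 ∪ B7 ∪ B8 = {X1, X2, X3, X4, X5, X6, X7, X8, X9}); total cost 2 + 2 + 8 = 12.
No covering selection has total cost below 12.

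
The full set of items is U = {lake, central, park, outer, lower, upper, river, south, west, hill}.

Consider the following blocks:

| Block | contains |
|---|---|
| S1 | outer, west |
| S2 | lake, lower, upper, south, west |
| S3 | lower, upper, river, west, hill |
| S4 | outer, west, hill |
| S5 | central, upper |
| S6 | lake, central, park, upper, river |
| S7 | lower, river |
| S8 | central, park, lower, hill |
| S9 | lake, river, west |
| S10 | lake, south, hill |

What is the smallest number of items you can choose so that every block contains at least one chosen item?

4

Take H = {central, lower, south, west}. Each listed block contains at least one of these, so H is a hitting set of size 4.
The blocks S1, S5, S7, S10 are pairwise disjoint, so any hitting set needs a separate item for each — at least 4. Hence 4 is optimal.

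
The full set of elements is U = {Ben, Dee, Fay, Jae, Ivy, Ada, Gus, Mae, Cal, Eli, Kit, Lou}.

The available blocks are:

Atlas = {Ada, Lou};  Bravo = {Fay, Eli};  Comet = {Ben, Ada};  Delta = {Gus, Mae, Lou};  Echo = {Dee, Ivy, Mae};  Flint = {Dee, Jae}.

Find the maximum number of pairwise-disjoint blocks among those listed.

Bravo, Comet, Delta, Flint are pairwise disjoint (Bravo={Fay,Eli}; Comet={Ben,Ada}; Delta={Gus,Mae,Lou}; Flint={Dee,Jae}).
Every remaining block overlaps one of these, and no 5 of the listed blocks are pairwise disjoint, so 4 is the maximum.

4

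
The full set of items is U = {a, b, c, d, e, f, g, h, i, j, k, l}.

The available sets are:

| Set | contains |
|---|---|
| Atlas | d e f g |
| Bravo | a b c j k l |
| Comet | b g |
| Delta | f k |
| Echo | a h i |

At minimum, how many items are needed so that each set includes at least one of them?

T = {a, b, f} meets every set (each contains at least one member of T), and |T| = 3.
The sets Comet, Delta, Echo are pairwise disjoint, so any hitting set needs a separate item for each — at least 3. Hence 3 is optimal.

3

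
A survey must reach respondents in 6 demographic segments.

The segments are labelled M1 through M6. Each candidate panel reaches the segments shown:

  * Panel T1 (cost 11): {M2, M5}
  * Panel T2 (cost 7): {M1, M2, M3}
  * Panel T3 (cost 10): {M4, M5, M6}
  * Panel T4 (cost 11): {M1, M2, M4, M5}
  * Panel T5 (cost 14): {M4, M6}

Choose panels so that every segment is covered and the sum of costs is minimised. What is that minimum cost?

17

T2, T3 together cover every segment (T2 ∪ T3 = {M1, M2, M3, M4, M5, M6}); total cost 7 + 10 = 17.
No covering selection has total cost below 17.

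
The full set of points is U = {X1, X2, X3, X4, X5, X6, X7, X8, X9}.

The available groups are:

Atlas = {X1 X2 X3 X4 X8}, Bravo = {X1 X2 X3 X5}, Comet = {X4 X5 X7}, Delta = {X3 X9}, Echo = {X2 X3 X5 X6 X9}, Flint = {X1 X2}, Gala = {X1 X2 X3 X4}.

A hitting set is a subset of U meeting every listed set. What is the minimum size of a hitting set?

H = {X1, X3, X5} meets every group (each contains at least one member of H), and |H| = 3.
The groups Comet, Delta, Flint are pairwise disjoint, so any hitting set needs a separate point for each — at least 3. Hence 3 is optimal.

3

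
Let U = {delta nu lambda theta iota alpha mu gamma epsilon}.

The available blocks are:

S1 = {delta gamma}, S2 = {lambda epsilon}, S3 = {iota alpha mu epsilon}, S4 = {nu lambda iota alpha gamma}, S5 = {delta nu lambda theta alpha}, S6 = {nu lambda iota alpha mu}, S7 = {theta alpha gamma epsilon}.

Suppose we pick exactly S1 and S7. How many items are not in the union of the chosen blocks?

Union of S1, S7 = {delta, theta, alpha, gamma, epsilon}.
Not covered: nu, lambda, iota, mu — 4 items.

4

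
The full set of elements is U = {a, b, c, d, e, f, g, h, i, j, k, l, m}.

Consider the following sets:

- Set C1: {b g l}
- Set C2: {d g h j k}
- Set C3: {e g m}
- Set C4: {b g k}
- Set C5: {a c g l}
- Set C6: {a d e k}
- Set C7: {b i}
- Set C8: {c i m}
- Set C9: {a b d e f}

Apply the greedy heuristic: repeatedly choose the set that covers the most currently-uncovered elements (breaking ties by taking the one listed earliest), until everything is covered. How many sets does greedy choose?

4

Greedy: pick C2 (covers 5 new) → pick C9 (covers 4 new) → pick C8 (covers 3 new) → pick C1 (covers 1 new). Total picks: 4.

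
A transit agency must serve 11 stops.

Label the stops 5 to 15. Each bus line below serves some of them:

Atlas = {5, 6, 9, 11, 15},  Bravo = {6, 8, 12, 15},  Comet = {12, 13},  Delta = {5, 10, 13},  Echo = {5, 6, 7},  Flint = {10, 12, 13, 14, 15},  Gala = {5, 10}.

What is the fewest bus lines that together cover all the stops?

Atlas and Bravo and Echo and Flint together: Atlas ∪ Bravo ∪ Echo ∪ Flint = {5, 6, 7, 8, 9, 10, 11, 12, 13, 14, 15} — every stop is covered.
Only Bravo contains 8, so Bravo is forced; the remaining 7 stops need at least 3 more bus lines (each remaining bus line adds at most 3) — so at least 4 bus lines are needed, and 4 is optimal.

4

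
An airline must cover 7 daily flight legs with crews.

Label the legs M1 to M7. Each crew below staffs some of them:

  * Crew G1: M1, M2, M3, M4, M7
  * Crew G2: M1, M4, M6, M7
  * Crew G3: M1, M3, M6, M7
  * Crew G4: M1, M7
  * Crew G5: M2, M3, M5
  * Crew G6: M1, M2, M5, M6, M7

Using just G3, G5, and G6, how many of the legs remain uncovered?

Union of G3, G5, G6 = {M1, M2, M3, M5, M6, M7}.
Not covered: M4 — 1 leg.

1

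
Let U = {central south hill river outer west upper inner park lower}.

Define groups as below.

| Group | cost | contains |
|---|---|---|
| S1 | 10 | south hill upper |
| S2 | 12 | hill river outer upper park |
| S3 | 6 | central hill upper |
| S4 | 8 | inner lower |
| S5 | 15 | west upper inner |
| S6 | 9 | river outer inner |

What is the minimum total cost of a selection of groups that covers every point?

S1, S2, S3, S4, S5 together cover every point (S1 ∪ S2 ∪ S3 ∪ S4 ∪ S5 = {central, south, hill, river, outer, west, upper, inner, park, lower}); total cost 10 + 12 + 6 + 8 + 15 = 51.
The greedy pick S3, S6, S4, S1, S2, S5 costs 60; no covering selection beats 51.

51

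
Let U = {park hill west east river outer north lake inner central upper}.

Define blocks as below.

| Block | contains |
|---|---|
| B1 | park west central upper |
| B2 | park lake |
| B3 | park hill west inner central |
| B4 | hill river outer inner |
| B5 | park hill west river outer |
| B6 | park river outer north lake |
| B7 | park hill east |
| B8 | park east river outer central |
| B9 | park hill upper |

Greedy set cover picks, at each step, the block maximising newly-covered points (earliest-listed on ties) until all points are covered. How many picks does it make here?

4

Greedy: pick B3 (covers 5 new) → pick B6 (covers 4 new) → pick B1 (covers 1 new) → pick B7 (covers 1 new). Total picks: 4.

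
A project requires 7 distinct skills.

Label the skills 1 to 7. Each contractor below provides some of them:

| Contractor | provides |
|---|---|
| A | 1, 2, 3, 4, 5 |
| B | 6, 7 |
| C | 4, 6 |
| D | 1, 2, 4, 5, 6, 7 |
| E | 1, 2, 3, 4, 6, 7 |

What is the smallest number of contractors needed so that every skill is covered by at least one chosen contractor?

2

A and B together: A ∪ B = {1, 2, 3, 4, 5, 6, 7} — every skill is covered.
No single contractor has all 7 skills (the largest, D, has 6), so 2 is optimal.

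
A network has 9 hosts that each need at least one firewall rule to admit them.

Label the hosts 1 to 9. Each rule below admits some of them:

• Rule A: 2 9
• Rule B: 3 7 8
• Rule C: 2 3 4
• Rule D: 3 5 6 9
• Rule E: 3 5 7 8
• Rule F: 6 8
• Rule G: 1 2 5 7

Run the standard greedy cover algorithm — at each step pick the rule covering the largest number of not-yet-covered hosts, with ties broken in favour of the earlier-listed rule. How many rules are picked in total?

Greedy: pick D (covers 4 new) → pick G (covers 3 new) → pick B (covers 1 new) → pick C (covers 1 new). Total picks: 4.

4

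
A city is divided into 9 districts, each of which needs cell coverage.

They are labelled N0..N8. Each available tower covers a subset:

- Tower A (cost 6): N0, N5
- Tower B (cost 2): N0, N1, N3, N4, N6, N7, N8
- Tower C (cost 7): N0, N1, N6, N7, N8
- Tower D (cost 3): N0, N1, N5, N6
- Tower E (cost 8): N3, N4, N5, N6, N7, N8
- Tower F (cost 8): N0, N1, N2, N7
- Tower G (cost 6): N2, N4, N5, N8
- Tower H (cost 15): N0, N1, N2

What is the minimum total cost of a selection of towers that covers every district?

B, G together cover every district (B ∪ G = {N0, N1, N2, N3, N4, N5, N6, N7, N8}); total cost 2 + 6 = 8.
The greedy pick B, D, G costs 11; no covering selection beats 8.

8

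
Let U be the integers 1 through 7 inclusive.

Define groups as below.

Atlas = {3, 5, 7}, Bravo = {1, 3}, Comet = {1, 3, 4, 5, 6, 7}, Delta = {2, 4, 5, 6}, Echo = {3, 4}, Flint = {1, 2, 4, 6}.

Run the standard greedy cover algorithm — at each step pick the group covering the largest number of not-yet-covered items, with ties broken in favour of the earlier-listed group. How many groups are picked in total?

Greedy: pick Comet (covers 6 new) → pick Delta (covers 1 new). Total picks: 2.

2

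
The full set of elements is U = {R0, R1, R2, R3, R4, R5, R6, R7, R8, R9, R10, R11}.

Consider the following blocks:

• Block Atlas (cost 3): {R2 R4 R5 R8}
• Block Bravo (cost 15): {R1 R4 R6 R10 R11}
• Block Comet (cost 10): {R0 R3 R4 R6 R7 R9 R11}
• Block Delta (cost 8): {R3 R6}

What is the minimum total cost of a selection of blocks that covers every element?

Atlas, Bravo, Comet together cover every element (Atlas ∪ Bravo ∪ Comet = {R0, R1, R2, R3, R4, R5, R6, R7, R8, R9, R10, R11}); total cost 3 + 15 + 10 = 28.
No covering selection has total cost below 28.

28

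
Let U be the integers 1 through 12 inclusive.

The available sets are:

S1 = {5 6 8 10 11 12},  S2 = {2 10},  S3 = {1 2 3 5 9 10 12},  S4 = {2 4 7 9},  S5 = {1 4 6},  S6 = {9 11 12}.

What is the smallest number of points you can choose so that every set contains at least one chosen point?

3

H = {1, 2, 12} meets every set (each contains at least one member of H), and |H| = 3.
The sets S2, S5, S6 are pairwise disjoint, so any hitting set needs a separate point for each — at least 3. Hence 3 is optimal.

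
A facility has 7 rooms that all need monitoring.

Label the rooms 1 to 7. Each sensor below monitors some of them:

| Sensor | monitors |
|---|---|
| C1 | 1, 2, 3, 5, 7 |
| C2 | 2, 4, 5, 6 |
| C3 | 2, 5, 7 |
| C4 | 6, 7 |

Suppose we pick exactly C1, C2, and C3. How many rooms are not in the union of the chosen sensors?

Union of C1, C2, C3 = {1, 2, 3, 4, 5, 6, 7} — that's every room, so 0 are uncovered.

0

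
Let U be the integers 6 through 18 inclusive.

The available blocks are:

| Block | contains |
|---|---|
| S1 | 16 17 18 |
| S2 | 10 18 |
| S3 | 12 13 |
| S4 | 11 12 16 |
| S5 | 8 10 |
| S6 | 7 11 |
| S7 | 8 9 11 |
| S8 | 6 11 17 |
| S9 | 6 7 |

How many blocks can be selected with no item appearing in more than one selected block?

4

S2, S3, S7, S9 are pairwise disjoint (S2={10,18}; S3={12,13}; S7={8,9,11}; S9={6,7}).
Every remaining block overlaps one of these, and no 5 of the listed blocks are pairwise disjoint, so 4 is the maximum.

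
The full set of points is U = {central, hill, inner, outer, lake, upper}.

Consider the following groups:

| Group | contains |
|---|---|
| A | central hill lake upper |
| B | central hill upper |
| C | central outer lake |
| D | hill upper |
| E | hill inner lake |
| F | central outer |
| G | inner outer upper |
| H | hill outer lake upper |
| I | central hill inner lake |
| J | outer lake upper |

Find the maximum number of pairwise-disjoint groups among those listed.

E, F are pairwise disjoint (E={hill,inner,lake}; F={central,outer}).
Every remaining group overlaps one of these, and no 3 of the listed groups are pairwise disjoint, so 2 is the maximum.

2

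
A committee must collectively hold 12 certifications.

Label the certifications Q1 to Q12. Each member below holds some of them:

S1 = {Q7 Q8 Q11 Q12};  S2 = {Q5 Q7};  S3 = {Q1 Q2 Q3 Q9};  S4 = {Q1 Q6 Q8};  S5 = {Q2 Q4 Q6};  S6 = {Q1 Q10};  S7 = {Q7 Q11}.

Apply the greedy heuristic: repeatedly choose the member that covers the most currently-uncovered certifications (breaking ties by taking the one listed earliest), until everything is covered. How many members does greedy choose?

Greedy: pick S1 (covers 4 new) → pick S3 (covers 4 new) → pick S5 (covers 2 new) → pick S2 (covers 1 new) → pick S6 (covers 1 new). Total picks: 5.

5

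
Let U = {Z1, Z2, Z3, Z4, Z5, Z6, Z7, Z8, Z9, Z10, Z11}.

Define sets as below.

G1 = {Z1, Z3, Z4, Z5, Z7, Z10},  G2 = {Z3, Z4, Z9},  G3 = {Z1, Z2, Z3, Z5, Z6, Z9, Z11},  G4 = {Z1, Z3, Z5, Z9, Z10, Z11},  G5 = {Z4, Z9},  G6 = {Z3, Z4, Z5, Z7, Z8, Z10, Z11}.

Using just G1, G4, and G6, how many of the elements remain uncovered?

2

Union of G1, G4, G6 = {Z1, Z3, Z4, Z5, Z7, Z8, Z9, Z10, Z11}.
Not covered: Z2, Z6 — 2 elements.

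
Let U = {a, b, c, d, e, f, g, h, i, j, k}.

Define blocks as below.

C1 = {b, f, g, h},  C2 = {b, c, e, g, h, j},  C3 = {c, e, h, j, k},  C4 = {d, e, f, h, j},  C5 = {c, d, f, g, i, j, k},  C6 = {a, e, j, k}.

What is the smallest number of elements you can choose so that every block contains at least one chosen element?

2

The 2 elements {b, j} hit every block.
The blocks C1, C6 are pairwise disjoint, so any hitting set needs a separate element for each — at least 2. Hence 2 is optimal.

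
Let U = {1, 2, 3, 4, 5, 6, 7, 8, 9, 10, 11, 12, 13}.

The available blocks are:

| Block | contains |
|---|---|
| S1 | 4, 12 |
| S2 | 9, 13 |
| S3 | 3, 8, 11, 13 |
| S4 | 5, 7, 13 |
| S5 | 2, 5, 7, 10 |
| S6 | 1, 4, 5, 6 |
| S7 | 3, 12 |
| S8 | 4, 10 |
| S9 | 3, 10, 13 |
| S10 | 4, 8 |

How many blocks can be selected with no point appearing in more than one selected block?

S2, S5, S7, S10 are pairwise disjoint (S2={9,13}; S5={2,5,7,10}; S7={3,12}; S10={4,8}).
Every remaining block overlaps one of these, and no 5 of the listed blocks are pairwise disjoint, so 4 is the maximum.

4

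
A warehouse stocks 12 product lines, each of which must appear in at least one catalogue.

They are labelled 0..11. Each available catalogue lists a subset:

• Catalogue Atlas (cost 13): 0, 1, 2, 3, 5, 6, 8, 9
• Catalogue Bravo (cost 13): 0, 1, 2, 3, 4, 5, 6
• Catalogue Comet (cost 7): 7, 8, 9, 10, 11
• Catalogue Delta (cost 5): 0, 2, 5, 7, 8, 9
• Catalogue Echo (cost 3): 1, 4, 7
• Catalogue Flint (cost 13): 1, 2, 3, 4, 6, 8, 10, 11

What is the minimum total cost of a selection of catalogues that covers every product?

Delta, Flint together cover every product (Delta ∪ Flint = {0, 1, 2, 3, 4, 5, 6, 7, 8, 9, 10, 11}); total cost 5 + 13 = 18.
The greedy pick Delta, Echo, Flint costs 21; no covering selection beats 18.

18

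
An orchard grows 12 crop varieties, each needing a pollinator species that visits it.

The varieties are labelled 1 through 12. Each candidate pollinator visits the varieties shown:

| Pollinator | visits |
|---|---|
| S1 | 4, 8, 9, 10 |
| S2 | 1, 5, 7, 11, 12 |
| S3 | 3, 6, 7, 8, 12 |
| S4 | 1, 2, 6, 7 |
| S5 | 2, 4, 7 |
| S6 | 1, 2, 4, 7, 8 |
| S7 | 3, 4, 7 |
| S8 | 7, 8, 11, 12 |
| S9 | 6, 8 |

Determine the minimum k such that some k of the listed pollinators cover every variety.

4

S1 and S2 and S3 and S5 together: S1 ∪ S2 ∪ S3 ∪ S5 = {1, 2, 3, 4, 5, 6, 7, 8, 9, 10, 11, 12} — every variety is covered.
No 3 of the 9 pollinators cover everything (all 84 combinations miss at least one variety), so 4 is optimal.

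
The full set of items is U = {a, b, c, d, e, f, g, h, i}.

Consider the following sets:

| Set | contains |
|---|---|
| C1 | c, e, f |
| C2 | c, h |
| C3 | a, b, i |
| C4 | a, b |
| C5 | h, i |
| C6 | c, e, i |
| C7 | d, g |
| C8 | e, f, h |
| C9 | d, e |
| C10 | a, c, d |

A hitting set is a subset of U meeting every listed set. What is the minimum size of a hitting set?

T = {b, d, e, h} meets every set (each contains at least one member of T), and |T| = 4.
The sets C1, C4, C5, C7 are pairwise disjoint, so any hitting set needs a separate item for each — at least 4. Hence 4 is optimal.

4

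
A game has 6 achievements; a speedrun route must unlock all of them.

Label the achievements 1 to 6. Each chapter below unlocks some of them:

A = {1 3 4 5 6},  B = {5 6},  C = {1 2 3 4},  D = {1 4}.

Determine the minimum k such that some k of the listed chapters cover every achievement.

2

B and C together: B ∪ C = {1, 2, 3, 4, 5, 6} — every achievement is covered.
No single chapter has all 6 achievements (the largest, A, has 5), so 2 is optimal.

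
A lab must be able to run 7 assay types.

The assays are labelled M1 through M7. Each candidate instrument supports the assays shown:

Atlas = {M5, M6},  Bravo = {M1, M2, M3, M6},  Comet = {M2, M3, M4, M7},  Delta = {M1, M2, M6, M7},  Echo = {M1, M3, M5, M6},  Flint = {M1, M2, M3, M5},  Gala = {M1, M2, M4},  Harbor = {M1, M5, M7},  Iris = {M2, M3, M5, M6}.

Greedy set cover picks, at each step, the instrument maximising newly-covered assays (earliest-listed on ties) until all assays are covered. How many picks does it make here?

Greedy: pick Bravo (covers 4 new) → pick Comet (covers 2 new) → pick Atlas (covers 1 new). Total picks: 3.
(The true minimum cover uses only 2 instruments, so greedy is not optimal here.)

3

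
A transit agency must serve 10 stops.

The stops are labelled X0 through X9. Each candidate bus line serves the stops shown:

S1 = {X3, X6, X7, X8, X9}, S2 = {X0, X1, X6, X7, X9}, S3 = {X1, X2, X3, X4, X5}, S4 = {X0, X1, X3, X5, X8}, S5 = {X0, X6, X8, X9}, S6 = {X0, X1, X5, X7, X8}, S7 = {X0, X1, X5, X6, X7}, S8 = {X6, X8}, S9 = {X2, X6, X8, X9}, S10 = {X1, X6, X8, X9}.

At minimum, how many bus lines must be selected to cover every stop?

3

S2 and S3 and S10 together: S2 ∪ S3 ∪ S10 = {X0, X1, X2, X3, X4, X5, X6, X7, X8, X9} — every stop is covered.
Only S3 contains X4, so S3 is forced; the remaining 5 stops need at least 2 more bus lines (each remaining bus line adds at most 4) — so at least 3 bus lines are needed, and 3 is optimal.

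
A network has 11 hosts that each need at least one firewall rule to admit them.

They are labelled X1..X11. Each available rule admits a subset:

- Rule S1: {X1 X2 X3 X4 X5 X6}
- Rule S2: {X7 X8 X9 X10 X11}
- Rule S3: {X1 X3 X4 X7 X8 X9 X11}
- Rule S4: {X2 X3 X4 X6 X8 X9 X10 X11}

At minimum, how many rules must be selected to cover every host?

S1 and S2 together: S1 ∪ S2 = {X1, X2, X3, X4, X5, X6, X7, X8, X9, X10, X11} — every host is covered.
No single rule has all 11 hosts (the largest, S4, has 8), so 2 is optimal.

2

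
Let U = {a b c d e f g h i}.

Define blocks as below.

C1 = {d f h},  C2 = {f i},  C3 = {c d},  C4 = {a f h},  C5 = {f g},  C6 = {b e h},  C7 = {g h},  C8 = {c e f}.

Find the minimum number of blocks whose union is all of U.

C2, C3, C4, C6, and C7 cover everything between them: the union {a, b, c, d, e, f, g, h, i} is all of U.
No 4 of the 8 blocks cover everything (all 70 combinations miss at least one element), so 5 is optimal.

5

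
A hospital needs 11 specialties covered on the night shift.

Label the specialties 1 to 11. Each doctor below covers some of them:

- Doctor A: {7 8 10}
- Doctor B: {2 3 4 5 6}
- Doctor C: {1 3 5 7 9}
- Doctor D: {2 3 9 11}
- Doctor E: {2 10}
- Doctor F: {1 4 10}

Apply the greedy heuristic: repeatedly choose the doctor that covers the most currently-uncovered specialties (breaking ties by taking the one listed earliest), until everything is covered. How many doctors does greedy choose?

4

Greedy: pick B (covers 5 new) → pick A (covers 3 new) → pick C (covers 2 new) → pick D (covers 1 new). Total picks: 4.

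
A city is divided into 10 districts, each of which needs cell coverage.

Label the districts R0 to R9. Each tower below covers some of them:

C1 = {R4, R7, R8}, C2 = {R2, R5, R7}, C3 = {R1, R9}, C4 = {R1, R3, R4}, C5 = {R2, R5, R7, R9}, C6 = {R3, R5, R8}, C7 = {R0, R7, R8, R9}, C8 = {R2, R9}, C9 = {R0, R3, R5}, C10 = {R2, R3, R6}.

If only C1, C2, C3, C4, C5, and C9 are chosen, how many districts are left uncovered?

1

Union of C1, C2, C3, C4, C5, C9 = {R0, R1, R2, R3, R4, R5, R7, R8, R9}.
Not covered: R6 — 1 district.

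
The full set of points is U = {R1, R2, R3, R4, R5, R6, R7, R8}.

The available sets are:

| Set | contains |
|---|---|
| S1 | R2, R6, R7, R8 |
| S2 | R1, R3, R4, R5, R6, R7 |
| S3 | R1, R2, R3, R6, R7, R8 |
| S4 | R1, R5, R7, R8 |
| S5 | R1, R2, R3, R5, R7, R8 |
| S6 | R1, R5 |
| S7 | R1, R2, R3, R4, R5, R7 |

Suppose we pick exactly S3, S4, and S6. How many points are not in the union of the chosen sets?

1

Union of S3, S4, S6 = {R1, R2, R3, R5, R6, R7, R8}.
Not covered: R4 — 1 point.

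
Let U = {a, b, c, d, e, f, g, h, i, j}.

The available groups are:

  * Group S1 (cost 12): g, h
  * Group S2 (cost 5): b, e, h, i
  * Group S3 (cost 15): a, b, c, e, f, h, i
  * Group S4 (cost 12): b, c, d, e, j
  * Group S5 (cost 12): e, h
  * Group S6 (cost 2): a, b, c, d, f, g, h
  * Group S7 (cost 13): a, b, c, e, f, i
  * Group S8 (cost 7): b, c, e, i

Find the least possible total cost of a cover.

19

S2, S4, S6 together cover every point (S2 ∪ S4 ∪ S6 = {a, b, c, d, e, f, g, h, i, j}); total cost 5 + 12 + 2 = 19.
No covering selection has total cost below 19.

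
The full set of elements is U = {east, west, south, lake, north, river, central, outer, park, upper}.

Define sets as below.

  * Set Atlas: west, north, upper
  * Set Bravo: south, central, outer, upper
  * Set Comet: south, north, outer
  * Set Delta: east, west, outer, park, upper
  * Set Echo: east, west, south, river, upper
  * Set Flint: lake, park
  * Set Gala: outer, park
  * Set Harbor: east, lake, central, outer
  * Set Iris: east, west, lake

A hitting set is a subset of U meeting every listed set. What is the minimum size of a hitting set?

The 3 elements {lake, outer, upper} hit every set.
No choice of 2 elements meets every set, so 3 is the minimum.

3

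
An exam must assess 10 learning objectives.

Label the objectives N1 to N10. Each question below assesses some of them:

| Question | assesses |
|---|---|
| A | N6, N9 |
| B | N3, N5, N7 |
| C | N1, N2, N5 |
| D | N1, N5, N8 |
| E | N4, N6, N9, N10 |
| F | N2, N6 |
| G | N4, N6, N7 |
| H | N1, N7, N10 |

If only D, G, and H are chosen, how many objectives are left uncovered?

3

Union of D, G, H = {N1, N4, N5, N6, N7, N8, N10}.
Not covered: N2, N3, N9 — 3 objectives.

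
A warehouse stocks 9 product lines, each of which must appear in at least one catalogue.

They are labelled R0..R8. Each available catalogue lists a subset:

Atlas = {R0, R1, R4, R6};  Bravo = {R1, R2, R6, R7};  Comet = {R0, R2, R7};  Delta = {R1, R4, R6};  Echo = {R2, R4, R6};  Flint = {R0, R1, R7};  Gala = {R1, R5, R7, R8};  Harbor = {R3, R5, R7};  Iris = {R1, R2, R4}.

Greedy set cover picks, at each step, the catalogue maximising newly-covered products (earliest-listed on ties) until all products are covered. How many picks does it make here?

4

Greedy: pick Atlas (covers 4 new) → pick Gala (covers 3 new) → pick Bravo (covers 1 new) → pick Harbor (covers 1 new). Total picks: 4.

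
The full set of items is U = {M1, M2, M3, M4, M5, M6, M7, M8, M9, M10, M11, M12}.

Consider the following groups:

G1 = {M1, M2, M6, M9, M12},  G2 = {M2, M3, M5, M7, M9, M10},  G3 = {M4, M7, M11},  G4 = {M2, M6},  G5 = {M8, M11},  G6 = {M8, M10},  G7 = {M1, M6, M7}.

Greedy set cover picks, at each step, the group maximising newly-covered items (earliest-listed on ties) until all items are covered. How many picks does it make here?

Greedy: pick G2 (covers 6 new) → pick G1 (covers 3 new) → pick G3 (covers 2 new) → pick G5 (covers 1 new). Total picks: 4.

4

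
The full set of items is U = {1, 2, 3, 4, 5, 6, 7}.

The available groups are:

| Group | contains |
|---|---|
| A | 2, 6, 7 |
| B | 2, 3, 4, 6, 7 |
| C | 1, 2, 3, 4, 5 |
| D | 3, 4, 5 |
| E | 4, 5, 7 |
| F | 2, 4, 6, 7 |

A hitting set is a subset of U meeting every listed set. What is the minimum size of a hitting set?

2

The 2 items {2, 4} hit every group.
The groups A, D are pairwise disjoint, so any hitting set needs a separate item for each — at least 2. Hence 2 is optimal.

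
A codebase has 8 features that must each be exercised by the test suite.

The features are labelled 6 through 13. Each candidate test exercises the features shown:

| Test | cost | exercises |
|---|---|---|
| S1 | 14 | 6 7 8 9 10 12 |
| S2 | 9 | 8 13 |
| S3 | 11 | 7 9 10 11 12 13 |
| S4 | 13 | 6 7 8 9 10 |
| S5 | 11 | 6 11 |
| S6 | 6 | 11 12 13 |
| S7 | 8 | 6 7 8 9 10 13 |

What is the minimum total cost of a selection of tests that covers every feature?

S6, S7 together cover every feature (S6 ∪ S7 = {6, 7, 8, 9, 10, 11, 12, 13}); total cost 6 + 8 = 14.
No covering selection has total cost below 14.

14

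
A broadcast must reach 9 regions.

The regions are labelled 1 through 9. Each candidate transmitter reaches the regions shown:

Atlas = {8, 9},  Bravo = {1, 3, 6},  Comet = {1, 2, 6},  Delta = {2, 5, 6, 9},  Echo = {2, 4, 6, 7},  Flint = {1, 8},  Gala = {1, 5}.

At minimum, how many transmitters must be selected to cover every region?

Bravo and Delta and Echo and Flint together: Bravo ∪ Delta ∪ Echo ∪ Flint = {1, 2, 3, 4, 5, 6, 7, 8, 9} — every region is covered.
Only Echo contains 4, so Echo is forced; the remaining 5 regions need at least 3 more transmitters (each remaining transmitter adds at most 2) — so at least 4 transmitters are needed, and 4 is optimal.

4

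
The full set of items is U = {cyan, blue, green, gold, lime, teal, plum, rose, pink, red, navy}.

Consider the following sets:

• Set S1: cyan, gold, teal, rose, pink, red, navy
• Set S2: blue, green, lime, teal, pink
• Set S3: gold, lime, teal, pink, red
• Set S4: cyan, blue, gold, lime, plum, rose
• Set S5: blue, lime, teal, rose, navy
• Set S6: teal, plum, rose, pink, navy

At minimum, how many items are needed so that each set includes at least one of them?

The 2 items {blue, pink} hit every set.
No single item lies in every set, so at least 2 are needed and 2 is optimal.

2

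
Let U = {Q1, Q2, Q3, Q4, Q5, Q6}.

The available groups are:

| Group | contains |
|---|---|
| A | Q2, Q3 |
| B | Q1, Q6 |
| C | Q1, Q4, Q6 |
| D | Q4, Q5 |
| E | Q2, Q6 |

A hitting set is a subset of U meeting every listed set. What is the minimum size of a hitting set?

Take H = {Q2, Q5, Q6}. Each listed group contains at least one of these, so H is a hitting set of size 3.
The groups A, B, D are pairwise disjoint, so any hitting set needs a separate point for each — at least 3. Hence 3 is optimal.

3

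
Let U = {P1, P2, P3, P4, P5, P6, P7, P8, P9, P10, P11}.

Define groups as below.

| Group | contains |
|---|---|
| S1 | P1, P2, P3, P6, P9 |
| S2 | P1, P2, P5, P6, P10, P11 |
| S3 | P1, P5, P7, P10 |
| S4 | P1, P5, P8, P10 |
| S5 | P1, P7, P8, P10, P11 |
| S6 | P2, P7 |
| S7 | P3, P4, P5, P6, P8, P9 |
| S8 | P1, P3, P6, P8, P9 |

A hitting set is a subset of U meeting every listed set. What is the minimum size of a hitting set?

The 3 items {P1, P2, P9} hit every group.
No choice of 2 items meets every group, so 3 is the minimum.

3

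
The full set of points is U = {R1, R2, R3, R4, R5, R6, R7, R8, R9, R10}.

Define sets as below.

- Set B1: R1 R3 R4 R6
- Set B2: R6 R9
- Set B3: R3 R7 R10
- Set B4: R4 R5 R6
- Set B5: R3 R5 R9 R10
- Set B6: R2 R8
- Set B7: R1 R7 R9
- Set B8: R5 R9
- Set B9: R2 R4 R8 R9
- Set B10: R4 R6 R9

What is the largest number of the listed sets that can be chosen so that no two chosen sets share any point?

B3, B4, B6 are pairwise disjoint (B3={R3,R7,R10}; B4={R4,R5,R6}; B6={R2,R8}).
Every remaining set overlaps one of these, and no 4 of the listed sets are pairwise disjoint, so 3 is the maximum.

3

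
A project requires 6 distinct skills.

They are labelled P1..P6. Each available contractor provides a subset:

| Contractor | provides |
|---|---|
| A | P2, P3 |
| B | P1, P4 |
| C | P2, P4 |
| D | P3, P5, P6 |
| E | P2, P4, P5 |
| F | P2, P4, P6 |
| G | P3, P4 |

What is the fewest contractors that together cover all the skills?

Take {A, B, D}. Their union is {P1, P2, P3, P4, P5, P6}, which is all 6 skills.
Only B contains P1, so B is forced; the remaining 4 skills need at least 2 more contractors (each remaining contractor adds at most 3) — so at least 3 contractors are needed, and 3 is optimal.

3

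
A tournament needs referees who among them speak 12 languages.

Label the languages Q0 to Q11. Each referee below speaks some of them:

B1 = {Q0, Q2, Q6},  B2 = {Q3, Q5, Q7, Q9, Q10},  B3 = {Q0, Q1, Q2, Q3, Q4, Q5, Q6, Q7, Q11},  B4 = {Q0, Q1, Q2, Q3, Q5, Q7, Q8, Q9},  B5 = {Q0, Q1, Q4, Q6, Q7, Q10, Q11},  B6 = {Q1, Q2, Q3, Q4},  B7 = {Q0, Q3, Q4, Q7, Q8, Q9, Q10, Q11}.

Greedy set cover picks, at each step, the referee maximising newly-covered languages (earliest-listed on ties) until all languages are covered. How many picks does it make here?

2

Greedy: pick B3 (covers 9 new) → pick B7 (covers 3 new). Total picks: 2.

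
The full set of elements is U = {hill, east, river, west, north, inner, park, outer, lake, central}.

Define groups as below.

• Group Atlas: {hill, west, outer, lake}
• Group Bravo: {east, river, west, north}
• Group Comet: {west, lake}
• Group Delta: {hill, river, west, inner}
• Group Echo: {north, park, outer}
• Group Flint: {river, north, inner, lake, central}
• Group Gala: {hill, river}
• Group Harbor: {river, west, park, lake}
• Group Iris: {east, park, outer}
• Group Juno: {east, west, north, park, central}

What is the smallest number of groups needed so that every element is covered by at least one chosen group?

Atlas, Flint, and Juno cover everything between them: the union {hill, east, river, west, north, inner, park, outer, lake, central} is all of U.
No 2 of the 10 groups cover everything (all 45 combinations miss at least one element), so 3 is optimal.

3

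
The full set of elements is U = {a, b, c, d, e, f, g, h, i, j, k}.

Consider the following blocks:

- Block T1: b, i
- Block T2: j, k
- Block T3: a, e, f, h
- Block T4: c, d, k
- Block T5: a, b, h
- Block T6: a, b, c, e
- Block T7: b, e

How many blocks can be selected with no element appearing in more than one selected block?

3

T1, T2, T3 are pairwise disjoint (T1={b,i}; T2={j,k}; T3={a,e,f,h}).
Every remaining block overlaps one of these, and no 4 of the listed blocks are pairwise disjoint, so 3 is the maximum.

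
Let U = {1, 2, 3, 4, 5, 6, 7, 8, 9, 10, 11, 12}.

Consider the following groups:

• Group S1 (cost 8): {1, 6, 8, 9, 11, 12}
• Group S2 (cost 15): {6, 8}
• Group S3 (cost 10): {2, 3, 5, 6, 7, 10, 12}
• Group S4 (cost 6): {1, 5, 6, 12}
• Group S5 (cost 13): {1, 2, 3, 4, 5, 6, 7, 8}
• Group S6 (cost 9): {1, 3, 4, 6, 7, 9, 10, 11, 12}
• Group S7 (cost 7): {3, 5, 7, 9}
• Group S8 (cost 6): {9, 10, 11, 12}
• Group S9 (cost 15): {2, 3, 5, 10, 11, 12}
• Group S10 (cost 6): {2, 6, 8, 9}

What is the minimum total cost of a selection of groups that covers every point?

19

S5, S8 together cover every point (S5 ∪ S8 = {1, 2, 3, 4, 5, 6, 7, 8, 9, 10, 11, 12}); total cost 13 + 6 = 19.
The greedy pick S6, S10, S4 costs 21; no covering selection beats 19.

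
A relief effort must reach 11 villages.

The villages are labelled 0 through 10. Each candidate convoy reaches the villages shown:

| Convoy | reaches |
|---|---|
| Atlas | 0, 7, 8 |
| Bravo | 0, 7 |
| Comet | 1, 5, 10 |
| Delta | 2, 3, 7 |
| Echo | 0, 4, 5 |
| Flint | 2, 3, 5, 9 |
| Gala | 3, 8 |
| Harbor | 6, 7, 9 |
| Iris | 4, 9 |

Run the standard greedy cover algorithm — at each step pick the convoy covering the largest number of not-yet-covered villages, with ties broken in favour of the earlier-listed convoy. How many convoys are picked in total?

Greedy: pick Flint (covers 4 new) → pick Atlas (covers 3 new) → pick Comet (covers 2 new) → pick Echo (covers 1 new) → pick Harbor (covers 1 new). Total picks: 5.

5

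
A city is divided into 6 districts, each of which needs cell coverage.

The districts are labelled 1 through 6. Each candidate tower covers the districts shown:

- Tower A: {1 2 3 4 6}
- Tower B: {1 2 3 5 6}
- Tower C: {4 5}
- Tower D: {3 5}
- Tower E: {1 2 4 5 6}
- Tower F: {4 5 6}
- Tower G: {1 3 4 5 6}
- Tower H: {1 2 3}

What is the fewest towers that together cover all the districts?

Take {A, C}. Their union is {1, 2, 3, 4, 5, 6}, which is all 6 districts.
No single tower has all 6 districts (the largest, A, has 5), so 2 is optimal.

2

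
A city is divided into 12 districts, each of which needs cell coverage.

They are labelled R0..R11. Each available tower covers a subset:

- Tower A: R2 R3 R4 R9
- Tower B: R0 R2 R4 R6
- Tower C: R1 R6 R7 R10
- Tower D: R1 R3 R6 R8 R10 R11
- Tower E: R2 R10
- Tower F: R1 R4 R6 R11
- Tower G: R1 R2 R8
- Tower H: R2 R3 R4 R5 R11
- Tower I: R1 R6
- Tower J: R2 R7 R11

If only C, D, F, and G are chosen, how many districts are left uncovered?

3

Union of C, D, F, G = {R1, R2, R3, R4, R6, R7, R8, R10, R11}.
Not covered: R0, R5, R9 — 3 districts.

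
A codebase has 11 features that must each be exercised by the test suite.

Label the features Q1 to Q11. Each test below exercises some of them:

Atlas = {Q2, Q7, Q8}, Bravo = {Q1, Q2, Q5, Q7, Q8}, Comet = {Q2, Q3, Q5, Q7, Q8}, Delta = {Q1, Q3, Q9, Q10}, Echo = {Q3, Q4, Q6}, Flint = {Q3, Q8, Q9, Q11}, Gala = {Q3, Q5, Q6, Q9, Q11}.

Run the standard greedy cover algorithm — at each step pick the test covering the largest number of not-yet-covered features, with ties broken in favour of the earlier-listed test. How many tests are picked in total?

4

Greedy: pick Bravo (covers 5 new) → pick Gala (covers 4 new) → pick Delta (covers 1 new) → pick Echo (covers 1 new). Total picks: 4.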